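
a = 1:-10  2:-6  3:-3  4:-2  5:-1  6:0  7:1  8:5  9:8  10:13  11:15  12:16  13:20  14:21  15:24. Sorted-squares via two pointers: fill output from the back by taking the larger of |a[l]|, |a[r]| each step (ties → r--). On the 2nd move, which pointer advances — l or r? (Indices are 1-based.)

l=1 r=15: |-10|<=|24| out[15]=576, r--
l=1 r=14: |-10|<=|21| out[14]=441, r--

r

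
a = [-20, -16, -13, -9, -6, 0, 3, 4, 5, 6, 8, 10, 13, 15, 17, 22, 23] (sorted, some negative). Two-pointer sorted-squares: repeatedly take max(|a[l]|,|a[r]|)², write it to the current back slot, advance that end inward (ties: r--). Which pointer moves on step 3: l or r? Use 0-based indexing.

[0,16] |-20|<=|23| out[16]=529 → r--
[0,15] |-20|<=|22| out[15]=484 → r--
[0,14] |-20|>|17| out[14]=400 → l++

l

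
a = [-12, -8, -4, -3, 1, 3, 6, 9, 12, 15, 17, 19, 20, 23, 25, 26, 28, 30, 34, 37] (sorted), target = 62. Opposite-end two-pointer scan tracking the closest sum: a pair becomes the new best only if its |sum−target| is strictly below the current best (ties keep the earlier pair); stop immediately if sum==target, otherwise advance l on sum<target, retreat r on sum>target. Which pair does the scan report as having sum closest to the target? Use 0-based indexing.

l=0 r=19: -12+37=25 d=37 *, l++
l=1 r=19: -8+37=29 d=33 *, l++
l=2 r=19: -4+37=33 d=29 *, l++
l=3 r=19: -3+37=34 d=28 *, l++
l=4 r=19: 1+37=38 d=24 *, l++
l=5 r=19: 3+37=40 d=22 *, l++
l=6 r=19: 6+37=43 d=19 *, l++
l=7 r=19: 9+37=46 d=16 *, l++
l=8 r=19: 12+37=49 d=13 *, l++
l=9 r=19: 15+37=52 d=10 *, l++
l=10 r=19: 17+37=54 d=8 *, l++
l=11 r=19: 19+37=56 d=6 *, l++
l=12 r=19: 20+37=57 d=5 *, l++
l=13 r=19: 23+37=60 d=2 *, l++
l=14 r=19: 25+37=62 d=0 *, stop

pair (25, 37) with sum 62 (|Δ|=0)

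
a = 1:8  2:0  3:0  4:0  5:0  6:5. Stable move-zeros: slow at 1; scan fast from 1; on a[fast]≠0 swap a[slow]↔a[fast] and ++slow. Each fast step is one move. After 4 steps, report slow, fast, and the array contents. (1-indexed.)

slow=2, fast=5, a=[8, 0, 0, 0, 0, 5]

(s=1,f=1) a[fast]=8≠0 swap→a[1]=8 → slow++,fast++
(s=2,f=2) a[fast]=0 → fast++
(s=2,f=3) a[fast]=0 → fast++
(s=2,f=4) a[fast]=0 → fast++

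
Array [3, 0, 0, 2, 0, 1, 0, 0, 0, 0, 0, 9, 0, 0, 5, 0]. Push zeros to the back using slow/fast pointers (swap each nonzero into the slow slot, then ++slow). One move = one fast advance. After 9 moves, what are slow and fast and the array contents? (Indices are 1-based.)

slow=4, fast=10, a=[3, 2, 1, 0, 0, 0, 0, 0, 0, 0, 0, 9, 0, 0, 5, 0]

(s=1,f=1) a[fast]=3≠0 swap→a[1]=3 → slow++,fast++
(s=2,f=2) a[fast]=0 → fast++
(s=2,f=3) a[fast]=0 → fast++
(s=2,f=4) a[fast]=2≠0 swap→a[2]=2 → slow++,fast++
(s=3,f=5) a[fast]=0 → fast++
(s=3,f=6) a[fast]=1≠0 swap→a[3]=1 → slow++,fast++
(s=4,f=7) a[fast]=0 → fast++
(s=4,f=8) a[fast]=0 → fast++
(s=4,f=9) a[fast]=0 → fast++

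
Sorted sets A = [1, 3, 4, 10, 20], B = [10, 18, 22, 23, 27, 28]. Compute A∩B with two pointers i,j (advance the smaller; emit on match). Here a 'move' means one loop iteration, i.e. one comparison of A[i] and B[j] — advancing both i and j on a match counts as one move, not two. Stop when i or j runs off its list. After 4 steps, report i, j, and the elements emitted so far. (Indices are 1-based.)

i=5, j=2, emitted=[10]

[i=1,j=1] 1<10 → i++
[i=2,j=1] 3<10 → i++
[i=3,j=1] 4<10 → i++
[i=4,j=1] 10==10 emit → i++,j++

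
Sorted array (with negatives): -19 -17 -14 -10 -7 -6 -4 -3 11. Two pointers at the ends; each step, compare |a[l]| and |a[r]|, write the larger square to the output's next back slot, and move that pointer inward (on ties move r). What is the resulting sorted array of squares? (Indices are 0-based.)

[9, 16, 36, 49, 100, 121, 196, 289, 361]

[0,8] |-19|>|11| out[8]=361 → l++
[1,8] |-17|>|11| out[7]=289 → l++
[2,8] |-14|>|11| out[6]=196 → l++
[3,8] |-10|<=|11| out[5]=121 → r--
[3,7] |-10|>|-3| out[4]=100 → l++
[4,7] |-7|>|-3| out[3]=49 → l++
[5,7] |-6|>|-3| out[2]=36 → l++
[6,7] |-4|>|-3| out[1]=16 → l++
[7,7] |-3|<=|-3| out[0]=9 → r--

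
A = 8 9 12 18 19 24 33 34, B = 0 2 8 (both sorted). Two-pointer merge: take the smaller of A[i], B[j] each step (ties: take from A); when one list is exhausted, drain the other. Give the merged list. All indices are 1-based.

[0, 2, 8, 8, 9, 12, 18, 19, 24, 33, 34]

[i=1,j=1] A[i]=8>B[j]=0 take 0 → j++
[i=1,j=2] A[i]=8>B[j]=2 take 2 → j++
[i=1,j=3] A[i]=8<=B[j]=8 take 8 → i++
[i=2,j=3] A[i]=9>B[j]=8 take 8 → j++
[i=2,j=4] B done, take A[i]=9 → i++
[i=3,j=4] B done, take A[i]=12 → i++
[i=4,j=4] B done, take A[i]=18 → i++
[i=5,j=4] B done, take A[i]=19 → i++
[i=6,j=4] B done, take A[i]=24 → i++
[i=7,j=4] B done, take A[i]=33 → i++
[i=8,j=4] B done, take A[i]=34 → i++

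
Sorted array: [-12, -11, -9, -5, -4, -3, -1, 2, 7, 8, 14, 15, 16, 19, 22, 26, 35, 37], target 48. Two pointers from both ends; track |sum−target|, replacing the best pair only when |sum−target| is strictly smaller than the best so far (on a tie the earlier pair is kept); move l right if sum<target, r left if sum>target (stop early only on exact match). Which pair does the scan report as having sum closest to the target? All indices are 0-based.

[0,17] -12+37=25 d=23 * → l++
[1,17] -11+37=26 d=22 * → l++
[2,17] -9+37=28 d=20 * → l++
[3,17] -5+37=32 d=16 * → l++
[4,17] -4+37=33 d=15 * → l++
[5,17] -3+37=34 d=14 * → l++
[6,17] -1+37=36 d=12 * → l++
[7,17] 2+37=39 d=9 * → l++
[8,17] 7+37=44 d=4 * → l++
[9,17] 8+37=45 d=3 * → l++
[10,17] 14+37=51 d=3 → r--
[10,16] 14+35=49 d=1 * → r--
[10,15] 14+26=40 d=8 → l++
[11,15] 15+26=41 d=7 → l++
[12,15] 16+26=42 d=6 → l++
[13,15] 19+26=45 d=3 → l++
[14,15] 22+26=48 d=0 * → stop

pair (22, 26) with sum 48 (|Δ|=0)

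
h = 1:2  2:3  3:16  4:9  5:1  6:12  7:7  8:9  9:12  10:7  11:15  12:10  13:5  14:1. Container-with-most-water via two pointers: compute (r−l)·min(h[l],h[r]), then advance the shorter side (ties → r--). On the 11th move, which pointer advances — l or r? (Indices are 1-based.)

r

[1,14] min(2,1)*13=13 best=13 * → r--
[1,13] min(2,5)*12=24 best=24 * → l++
[2,13] min(3,5)*11=33 best=33 * → l++
[3,13] min(16,5)*10=50 best=50 * → r--
[3,12] min(16,10)*9=90 best=90 * → r--
[3,11] min(16,15)*8=120 best=120 * → r--
[3,10] min(16,7)*7=49 best=120 → r--
[3,9] min(16,12)*6=72 best=120 → r--
[3,8] min(16,9)*5=45 best=120 → r--
[3,7] min(16,7)*4=28 best=120 → r--
[3,6] min(16,12)*3=36 best=120 → r--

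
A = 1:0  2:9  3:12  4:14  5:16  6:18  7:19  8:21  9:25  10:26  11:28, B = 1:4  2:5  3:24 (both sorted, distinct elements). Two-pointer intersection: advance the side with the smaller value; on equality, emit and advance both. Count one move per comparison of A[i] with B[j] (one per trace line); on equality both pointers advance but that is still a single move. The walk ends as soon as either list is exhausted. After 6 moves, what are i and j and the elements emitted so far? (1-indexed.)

i=5, j=3, emitted=[]

[i=1,j=1] 0<4 → i++
[i=2,j=1] 9>4 → j++
[i=2,j=2] 9>5 → j++
[i=2,j=3] 9<24 → i++
[i=3,j=3] 12<24 → i++
[i=4,j=3] 14<24 → i++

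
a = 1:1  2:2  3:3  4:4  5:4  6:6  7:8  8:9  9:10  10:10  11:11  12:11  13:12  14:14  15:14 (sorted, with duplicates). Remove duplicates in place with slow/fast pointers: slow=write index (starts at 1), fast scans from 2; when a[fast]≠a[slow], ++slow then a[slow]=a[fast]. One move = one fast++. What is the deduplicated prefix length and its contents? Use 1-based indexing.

length 11; prefix = [1, 2, 3, 4, 6, 8, 9, 10, 11, 12, 14]

slow=1 fast=2: a[fast]=2≠a[slow]=1 write a[2]=2, slow++,fast++
slow=2 fast=3: a[fast]=3≠a[slow]=2 write a[3]=3, slow++,fast++
slow=3 fast=4: a[fast]=4≠a[slow]=3 write a[4]=4, slow++,fast++
slow=4 fast=5: a[fast]=4=a[slow] dup, fast++
slow=4 fast=6: a[fast]=6≠a[slow]=4 write a[5]=6, slow++,fast++
slow=5 fast=7: a[fast]=8≠a[slow]=6 write a[6]=8, slow++,fast++
slow=6 fast=8: a[fast]=9≠a[slow]=8 write a[7]=9, slow++,fast++
slow=7 fast=9: a[fast]=10≠a[slow]=9 write a[8]=10, slow++,fast++
slow=8 fast=10: a[fast]=10=a[slow] dup, fast++
slow=8 fast=11: a[fast]=11≠a[slow]=10 write a[9]=11, slow++,fast++
slow=9 fast=12: a[fast]=11=a[slow] dup, fast++
slow=9 fast=13: a[fast]=12≠a[slow]=11 write a[10]=12, slow++,fast++
slow=10 fast=14: a[fast]=14≠a[slow]=12 write a[11]=14, slow++,fast++
slow=11 fast=15: a[fast]=14=a[slow] dup, fast++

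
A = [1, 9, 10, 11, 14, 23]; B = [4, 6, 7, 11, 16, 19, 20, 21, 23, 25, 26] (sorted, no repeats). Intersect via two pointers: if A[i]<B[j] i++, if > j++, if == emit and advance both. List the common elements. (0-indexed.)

[i=0,j=0] 1<4 → i++
[i=1,j=0] 9>4 → j++
[i=1,j=1] 9>6 → j++
[i=1,j=2] 9>7 → j++
[i=1,j=3] 9<11 → i++
[i=2,j=3] 10<11 → i++
[i=3,j=3] 11==11 emit → i++,j++
[i=4,j=4] 14<16 → i++
[i=5,j=4] 23>16 → j++
[i=5,j=5] 23>19 → j++
[i=5,j=6] 23>20 → j++
[i=5,j=7] 23>21 → j++
[i=5,j=8] 23==23 emit → i++,j++

intersection = [11, 23]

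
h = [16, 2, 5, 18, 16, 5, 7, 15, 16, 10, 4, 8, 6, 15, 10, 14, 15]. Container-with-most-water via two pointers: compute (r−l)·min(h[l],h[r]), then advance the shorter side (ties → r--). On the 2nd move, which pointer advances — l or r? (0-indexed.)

r

[0,16] min(16,15)*16=240 best=240 * → r--
[0,15] min(16,14)*15=210 best=240 → r--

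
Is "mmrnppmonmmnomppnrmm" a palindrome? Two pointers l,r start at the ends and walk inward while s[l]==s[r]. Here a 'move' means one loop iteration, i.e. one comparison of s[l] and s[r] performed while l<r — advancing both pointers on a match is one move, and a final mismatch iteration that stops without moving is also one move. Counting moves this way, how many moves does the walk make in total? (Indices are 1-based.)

10 moves

[1,20] 'm'=='m' → l++,r--
[2,19] 'm'=='m' → l++,r--
[3,18] 'r'=='r' → l++,r--
[4,17] 'n'=='n' → l++,r--
[5,16] 'p'=='p' → l++,r--
[6,15] 'p'=='p' → l++,r--
[7,14] 'm'=='m' → l++,r--
[8,13] 'o'=='o' → l++,r--
[9,12] 'n'=='n' → l++,r--
[10,11] 'm'=='m' → l++,r--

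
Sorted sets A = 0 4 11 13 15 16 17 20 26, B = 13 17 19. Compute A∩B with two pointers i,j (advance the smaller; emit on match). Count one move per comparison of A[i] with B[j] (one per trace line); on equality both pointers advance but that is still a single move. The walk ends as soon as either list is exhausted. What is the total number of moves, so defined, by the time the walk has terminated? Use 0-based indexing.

[i=0,j=0] 0<13 → i++
[i=1,j=0] 4<13 → i++
[i=2,j=0] 11<13 → i++
[i=3,j=0] 13==13 emit → i++,j++
[i=4,j=1] 15<17 → i++
[i=5,j=1] 16<17 → i++
[i=6,j=1] 17==17 emit → i++,j++
[i=7,j=2] 20>19 → j++

8 moves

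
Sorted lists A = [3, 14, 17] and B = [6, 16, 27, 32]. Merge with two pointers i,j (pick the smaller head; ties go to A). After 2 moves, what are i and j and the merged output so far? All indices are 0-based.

[i=0,j=0] A[i]=3<=B[j]=6 take 3 → i++
[i=1,j=0] A[i]=14>B[j]=6 take 6 → j++

i=1, j=1, merged so far=[3, 6]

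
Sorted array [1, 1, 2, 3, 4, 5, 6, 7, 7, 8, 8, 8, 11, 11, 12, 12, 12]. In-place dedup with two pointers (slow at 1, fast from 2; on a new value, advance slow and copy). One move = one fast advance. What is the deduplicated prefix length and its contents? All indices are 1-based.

(s=1,f=2) a[fast]=1=a[slow] dup → fast++
(s=1,f=3) a[fast]=2≠a[slow]=1 write a[2]=2 → slow++,fast++
(s=2,f=4) a[fast]=3≠a[slow]=2 write a[3]=3 → slow++,fast++
(s=3,f=5) a[fast]=4≠a[slow]=3 write a[4]=4 → slow++,fast++
(s=4,f=6) a[fast]=5≠a[slow]=4 write a[5]=5 → slow++,fast++
(s=5,f=7) a[fast]=6≠a[slow]=5 write a[6]=6 → slow++,fast++
(s=6,f=8) a[fast]=7≠a[slow]=6 write a[7]=7 → slow++,fast++
(s=7,f=9) a[fast]=7=a[slow] dup → fast++
(s=7,f=10) a[fast]=8≠a[slow]=7 write a[8]=8 → slow++,fast++
(s=8,f=11) a[fast]=8=a[slow] dup → fast++
(s=8,f=12) a[fast]=8=a[slow] dup → fast++
(s=8,f=13) a[fast]=11≠a[slow]=8 write a[9]=11 → slow++,fast++
(s=9,f=14) a[fast]=11=a[slow] dup → fast++
(s=9,f=15) a[fast]=12≠a[slow]=11 write a[10]=12 → slow++,fast++
(s=10,f=16) a[fast]=12=a[slow] dup → fast++
(s=10,f=17) a[fast]=12=a[slow] dup → fast++

length 10; prefix = [1, 2, 3, 4, 5, 6, 7, 8, 11, 12]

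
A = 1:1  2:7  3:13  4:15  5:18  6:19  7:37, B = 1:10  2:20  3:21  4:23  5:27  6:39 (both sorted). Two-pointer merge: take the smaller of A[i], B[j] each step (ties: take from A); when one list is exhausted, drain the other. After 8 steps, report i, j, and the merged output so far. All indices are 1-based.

i=1 j=1: A[i]=1<=B[j]=10 take 1, i++
i=2 j=1: A[i]=7<=B[j]=10 take 7, i++
i=3 j=1: A[i]=13>B[j]=10 take 10, j++
i=3 j=2: A[i]=13<=B[j]=20 take 13, i++
i=4 j=2: A[i]=15<=B[j]=20 take 15, i++
i=5 j=2: A[i]=18<=B[j]=20 take 18, i++
i=6 j=2: A[i]=19<=B[j]=20 take 19, i++
i=7 j=2: A[i]=37>B[j]=20 take 20, j++

i=7, j=3, merged so far=[1, 7, 10, 13, 15, 18, 19, 20]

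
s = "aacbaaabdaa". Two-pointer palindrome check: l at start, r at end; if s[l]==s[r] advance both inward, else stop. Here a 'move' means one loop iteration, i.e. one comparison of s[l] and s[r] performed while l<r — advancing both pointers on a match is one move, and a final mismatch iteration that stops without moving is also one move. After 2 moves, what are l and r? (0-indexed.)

l=0 r=10: 'a'=='a', l++,r--
l=1 r=9: 'a'=='a', l++,r--

l=2, r=8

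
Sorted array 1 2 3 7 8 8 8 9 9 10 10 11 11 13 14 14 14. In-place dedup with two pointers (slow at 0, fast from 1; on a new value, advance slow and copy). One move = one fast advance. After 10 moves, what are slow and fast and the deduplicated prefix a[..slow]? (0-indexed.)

slow=6, fast=11, prefix=[1, 2, 3, 7, 8, 9, 10]

(s=0,f=1) a[fast]=2≠a[slow]=1 write a[1]=2 → slow++,fast++
(s=1,f=2) a[fast]=3≠a[slow]=2 write a[2]=3 → slow++,fast++
(s=2,f=3) a[fast]=7≠a[slow]=3 write a[3]=7 → slow++,fast++
(s=3,f=4) a[fast]=8≠a[slow]=7 write a[4]=8 → slow++,fast++
(s=4,f=5) a[fast]=8=a[slow] dup → fast++
(s=4,f=6) a[fast]=8=a[slow] dup → fast++
(s=4,f=7) a[fast]=9≠a[slow]=8 write a[5]=9 → slow++,fast++
(s=5,f=8) a[fast]=9=a[slow] dup → fast++
(s=5,f=9) a[fast]=10≠a[slow]=9 write a[6]=10 → slow++,fast++
(s=6,f=10) a[fast]=10=a[slow] dup → fast++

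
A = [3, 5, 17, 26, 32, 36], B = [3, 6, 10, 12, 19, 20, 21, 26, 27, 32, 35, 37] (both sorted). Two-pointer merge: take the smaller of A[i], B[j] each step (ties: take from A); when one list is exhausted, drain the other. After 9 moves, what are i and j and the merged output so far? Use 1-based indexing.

i=4, j=7, merged so far=[3, 3, 5, 6, 10, 12, 17, 19, 20]

i=1 j=1: A[i]=3<=B[j]=3 take 3, i++
i=2 j=1: A[i]=5>B[j]=3 take 3, j++
i=2 j=2: A[i]=5<=B[j]=6 take 5, i++
i=3 j=2: A[i]=17>B[j]=6 take 6, j++
i=3 j=3: A[i]=17>B[j]=10 take 10, j++
i=3 j=4: A[i]=17>B[j]=12 take 12, j++
i=3 j=5: A[i]=17<=B[j]=19 take 17, i++
i=4 j=5: A[i]=26>B[j]=19 take 19, j++
i=4 j=6: A[i]=26>B[j]=20 take 20, j++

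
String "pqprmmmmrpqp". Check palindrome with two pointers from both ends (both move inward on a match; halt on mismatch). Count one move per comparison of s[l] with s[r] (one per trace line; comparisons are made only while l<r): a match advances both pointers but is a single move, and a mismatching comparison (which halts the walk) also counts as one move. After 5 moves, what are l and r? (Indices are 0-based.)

l=5, r=6

[0,11] 'p'=='p' → l++,r--
[1,10] 'q'=='q' → l++,r--
[2,9] 'p'=='p' → l++,r--
[3,8] 'r'=='r' → l++,r--
[4,7] 'm'=='m' → l++,r--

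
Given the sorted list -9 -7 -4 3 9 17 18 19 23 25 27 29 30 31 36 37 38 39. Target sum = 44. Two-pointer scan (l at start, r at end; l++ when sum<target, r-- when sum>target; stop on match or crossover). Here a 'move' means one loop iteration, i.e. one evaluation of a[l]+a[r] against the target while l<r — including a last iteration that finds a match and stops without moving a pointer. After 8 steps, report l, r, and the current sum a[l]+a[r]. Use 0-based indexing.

[0,17] -9+39=30 <44 → l++
[1,17] -7+39=32 <44 → l++
[2,17] -4+39=35 <44 → l++
[3,17] 3+39=42 <44 → l++
[4,17] 9+39=48 >44 → r--
[4,16] 9+38=47 >44 → r--
[4,15] 9+37=46 >44 → r--
[4,14] 9+36=45 >44 → r--

l=4, r=13, sum=40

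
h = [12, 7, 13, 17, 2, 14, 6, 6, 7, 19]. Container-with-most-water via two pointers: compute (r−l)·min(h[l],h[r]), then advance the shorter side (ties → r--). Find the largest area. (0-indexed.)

max area = 108

l=0 r=9: min(12,19)*9=108 best=108 *, l++
l=1 r=9: min(7,19)*8=56 best=108, l++
l=2 r=9: min(13,19)*7=91 best=108, l++
l=3 r=9: min(17,19)*6=102 best=108, l++
l=4 r=9: min(2,19)*5=10 best=108, l++
l=5 r=9: min(14,19)*4=56 best=108, l++
l=6 r=9: min(6,19)*3=18 best=108, l++
l=7 r=9: min(6,19)*2=12 best=108, l++
l=8 r=9: min(7,19)*1=7 best=108, l++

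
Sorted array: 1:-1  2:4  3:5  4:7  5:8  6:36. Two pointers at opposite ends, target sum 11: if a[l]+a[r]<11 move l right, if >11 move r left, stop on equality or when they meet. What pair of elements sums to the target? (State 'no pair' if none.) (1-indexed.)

l=1 r=6: -1+36=35 >11, r--
l=1 r=5: -1+8=7 <11, l++
l=2 r=5: 4+8=12 >11, r--
l=2 r=4: 4+7=11, found

(4, 7)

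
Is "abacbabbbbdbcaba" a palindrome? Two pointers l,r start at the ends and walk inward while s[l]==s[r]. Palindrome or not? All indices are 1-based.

l=1 r=16: 'a'=='a', l++,r--
l=2 r=15: 'b'=='b', l++,r--
l=3 r=14: 'a'=='a', l++,r--
l=4 r=13: 'c'=='c', l++,r--
l=5 r=12: 'b'=='b', l++,r--
l=6 r=11: 'a'!='d', stop

not a palindrome (mismatch at 6,11)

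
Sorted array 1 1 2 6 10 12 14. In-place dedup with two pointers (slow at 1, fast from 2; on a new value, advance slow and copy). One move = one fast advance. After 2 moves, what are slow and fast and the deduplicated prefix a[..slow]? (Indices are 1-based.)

slow=2, fast=4, prefix=[1, 2]

slow=1 fast=2: a[fast]=1=a[slow] dup, fast++
slow=1 fast=3: a[fast]=2≠a[slow]=1 write a[2]=2, slow++,fast++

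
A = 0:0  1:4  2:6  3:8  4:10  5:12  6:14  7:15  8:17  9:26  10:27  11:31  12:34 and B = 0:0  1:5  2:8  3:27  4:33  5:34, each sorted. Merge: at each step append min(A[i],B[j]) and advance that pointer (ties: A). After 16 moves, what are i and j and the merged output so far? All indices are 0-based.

i=12, j=4, merged so far=[0, 0, 4, 5, 6, 8, 8, 10, 12, 14, 15, 17, 26, 27, 27, 31]

i=0 j=0: A[i]=0<=B[j]=0 take 0, i++
i=1 j=0: A[i]=4>B[j]=0 take 0, j++
i=1 j=1: A[i]=4<=B[j]=5 take 4, i++
i=2 j=1: A[i]=6>B[j]=5 take 5, j++
i=2 j=2: A[i]=6<=B[j]=8 take 6, i++
i=3 j=2: A[i]=8<=B[j]=8 take 8, i++
i=4 j=2: A[i]=10>B[j]=8 take 8, j++
i=4 j=3: A[i]=10<=B[j]=27 take 10, i++
i=5 j=3: A[i]=12<=B[j]=27 take 12, i++
i=6 j=3: A[i]=14<=B[j]=27 take 14, i++
i=7 j=3: A[i]=15<=B[j]=27 take 15, i++
i=8 j=3: A[i]=17<=B[j]=27 take 17, i++
i=9 j=3: A[i]=26<=B[j]=27 take 26, i++
i=10 j=3: A[i]=27<=B[j]=27 take 27, i++
i=11 j=3: A[i]=31>B[j]=27 take 27, j++
i=11 j=4: A[i]=31<=B[j]=33 take 31, i++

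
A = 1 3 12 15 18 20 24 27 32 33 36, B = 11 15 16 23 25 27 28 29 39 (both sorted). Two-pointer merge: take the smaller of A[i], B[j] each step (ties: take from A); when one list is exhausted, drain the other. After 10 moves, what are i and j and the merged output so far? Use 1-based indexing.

i=1 j=1: A[i]=1<=B[j]=11 take 1, i++
i=2 j=1: A[i]=3<=B[j]=11 take 3, i++
i=3 j=1: A[i]=12>B[j]=11 take 11, j++
i=3 j=2: A[i]=12<=B[j]=15 take 12, i++
i=4 j=2: A[i]=15<=B[j]=15 take 15, i++
i=5 j=2: A[i]=18>B[j]=15 take 15, j++
i=5 j=3: A[i]=18>B[j]=16 take 16, j++
i=5 j=4: A[i]=18<=B[j]=23 take 18, i++
i=6 j=4: A[i]=20<=B[j]=23 take 20, i++
i=7 j=4: A[i]=24>B[j]=23 take 23, j++

i=7, j=5, merged so far=[1, 3, 11, 12, 15, 15, 16, 18, 20, 23]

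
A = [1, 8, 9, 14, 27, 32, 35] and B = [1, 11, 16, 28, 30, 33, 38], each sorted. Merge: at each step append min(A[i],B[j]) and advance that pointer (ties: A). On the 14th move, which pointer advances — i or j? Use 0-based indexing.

i=0 j=0: A[i]=1<=B[j]=1 take 1, i++
i=1 j=0: A[i]=8>B[j]=1 take 1, j++
i=1 j=1: A[i]=8<=B[j]=11 take 8, i++
i=2 j=1: A[i]=9<=B[j]=11 take 9, i++
i=3 j=1: A[i]=14>B[j]=11 take 11, j++
i=3 j=2: A[i]=14<=B[j]=16 take 14, i++
i=4 j=2: A[i]=27>B[j]=16 take 16, j++
i=4 j=3: A[i]=27<=B[j]=28 take 27, i++
i=5 j=3: A[i]=32>B[j]=28 take 28, j++
i=5 j=4: A[i]=32>B[j]=30 take 30, j++
i=5 j=5: A[i]=32<=B[j]=33 take 32, i++
i=6 j=5: A[i]=35>B[j]=33 take 33, j++
i=6 j=6: A[i]=35<=B[j]=38 take 35, i++
i=7 j=6: A done, take B[j]=38, j++

j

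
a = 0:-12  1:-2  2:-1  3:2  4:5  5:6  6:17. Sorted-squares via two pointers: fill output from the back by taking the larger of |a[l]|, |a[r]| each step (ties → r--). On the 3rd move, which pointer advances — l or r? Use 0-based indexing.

l=0 r=6: |-12|<=|17| out[6]=289, r--
l=0 r=5: |-12|>|6| out[5]=144, l++
l=1 r=5: |-2|<=|6| out[4]=36, r--

r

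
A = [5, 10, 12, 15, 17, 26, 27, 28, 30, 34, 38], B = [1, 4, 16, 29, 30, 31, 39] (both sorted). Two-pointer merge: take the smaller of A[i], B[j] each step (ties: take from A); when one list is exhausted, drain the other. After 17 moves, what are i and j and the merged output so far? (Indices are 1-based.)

i=12, j=7, merged so far=[1, 4, 5, 10, 12, 15, 16, 17, 26, 27, 28, 29, 30, 30, 31, 34, 38]

i=1 j=1: A[i]=5>B[j]=1 take 1, j++
i=1 j=2: A[i]=5>B[j]=4 take 4, j++
i=1 j=3: A[i]=5<=B[j]=16 take 5, i++
i=2 j=3: A[i]=10<=B[j]=16 take 10, i++
i=3 j=3: A[i]=12<=B[j]=16 take 12, i++
i=4 j=3: A[i]=15<=B[j]=16 take 15, i++
i=5 j=3: A[i]=17>B[j]=16 take 16, j++
i=5 j=4: A[i]=17<=B[j]=29 take 17, i++
i=6 j=4: A[i]=26<=B[j]=29 take 26, i++
i=7 j=4: A[i]=27<=B[j]=29 take 27, i++
i=8 j=4: A[i]=28<=B[j]=29 take 28, i++
i=9 j=4: A[i]=30>B[j]=29 take 29, j++
i=9 j=5: A[i]=30<=B[j]=30 take 30, i++
i=10 j=5: A[i]=34>B[j]=30 take 30, j++
i=10 j=6: A[i]=34>B[j]=31 take 31, j++
i=10 j=7: A[i]=34<=B[j]=39 take 34, i++
i=11 j=7: A[i]=38<=B[j]=39 take 38, i++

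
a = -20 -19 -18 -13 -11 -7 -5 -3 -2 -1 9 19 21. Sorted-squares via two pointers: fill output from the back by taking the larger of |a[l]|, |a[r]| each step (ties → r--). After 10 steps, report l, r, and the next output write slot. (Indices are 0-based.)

l=0 r=12: |-20|<=|21| out[12]=441, r--
l=0 r=11: |-20|>|19| out[11]=400, l++
l=1 r=11: |-19|<=|19| out[10]=361, r--
l=1 r=10: |-19|>|9| out[9]=361, l++
l=2 r=10: |-18|>|9| out[8]=324, l++
l=3 r=10: |-13|>|9| out[7]=169, l++
l=4 r=10: |-11|>|9| out[6]=121, l++
l=5 r=10: |-7|<=|9| out[5]=81, r--
l=5 r=9: |-7|>|-1| out[4]=49, l++
l=6 r=9: |-5|>|-1| out[3]=25, l++

l=7, r=9, next write slot=2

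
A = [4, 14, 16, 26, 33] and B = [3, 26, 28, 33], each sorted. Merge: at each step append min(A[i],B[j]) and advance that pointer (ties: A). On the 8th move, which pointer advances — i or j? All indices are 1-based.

[i=1,j=1] A[i]=4>B[j]=3 take 3 → j++
[i=1,j=2] A[i]=4<=B[j]=26 take 4 → i++
[i=2,j=2] A[i]=14<=B[j]=26 take 14 → i++
[i=3,j=2] A[i]=16<=B[j]=26 take 16 → i++
[i=4,j=2] A[i]=26<=B[j]=26 take 26 → i++
[i=5,j=2] A[i]=33>B[j]=26 take 26 → j++
[i=5,j=3] A[i]=33>B[j]=28 take 28 → j++
[i=5,j=4] A[i]=33<=B[j]=33 take 33 → i++

i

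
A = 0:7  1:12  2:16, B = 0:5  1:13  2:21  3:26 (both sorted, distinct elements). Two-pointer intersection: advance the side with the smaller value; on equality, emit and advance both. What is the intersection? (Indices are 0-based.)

[i=0,j=0] 7>5 → j++
[i=0,j=1] 7<13 → i++
[i=1,j=1] 12<13 → i++
[i=2,j=1] 16>13 → j++
[i=2,j=2] 16<21 → i++

intersection = []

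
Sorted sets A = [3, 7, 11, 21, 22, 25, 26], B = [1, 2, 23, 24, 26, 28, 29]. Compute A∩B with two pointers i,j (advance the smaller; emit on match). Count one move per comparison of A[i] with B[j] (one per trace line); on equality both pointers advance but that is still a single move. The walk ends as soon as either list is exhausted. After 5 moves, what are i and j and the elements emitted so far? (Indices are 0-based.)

[i=0,j=0] 3>1 → j++
[i=0,j=1] 3>2 → j++
[i=0,j=2] 3<23 → i++
[i=1,j=2] 7<23 → i++
[i=2,j=2] 11<23 → i++

i=3, j=2, emitted=[]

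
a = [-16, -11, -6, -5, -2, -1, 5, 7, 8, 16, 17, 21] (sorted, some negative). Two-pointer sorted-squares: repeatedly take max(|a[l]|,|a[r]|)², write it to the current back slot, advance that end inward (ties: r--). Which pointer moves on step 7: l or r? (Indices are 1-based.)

l=1 r=12: |-16|<=|21| out[12]=441, r--
l=1 r=11: |-16|<=|17| out[11]=289, r--
l=1 r=10: |-16|<=|16| out[10]=256, r--
l=1 r=9: |-16|>|8| out[9]=256, l++
l=2 r=9: |-11|>|8| out[8]=121, l++
l=3 r=9: |-6|<=|8| out[7]=64, r--
l=3 r=8: |-6|<=|7| out[6]=49, r--

r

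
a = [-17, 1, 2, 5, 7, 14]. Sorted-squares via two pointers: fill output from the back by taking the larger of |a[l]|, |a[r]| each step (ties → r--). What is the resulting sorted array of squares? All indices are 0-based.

l=0 r=5: |-17|>|14| out[5]=289, l++
l=1 r=5: |1|<=|14| out[4]=196, r--
l=1 r=4: |1|<=|7| out[3]=49, r--
l=1 r=3: |1|<=|5| out[2]=25, r--
l=1 r=2: |1|<=|2| out[1]=4, r--
l=1 r=1: |1|<=|1| out[0]=1, r--

[1, 4, 25, 49, 196, 289]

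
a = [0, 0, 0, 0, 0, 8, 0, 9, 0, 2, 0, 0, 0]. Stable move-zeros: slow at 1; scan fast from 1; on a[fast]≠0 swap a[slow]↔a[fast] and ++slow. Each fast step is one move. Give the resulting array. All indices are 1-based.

[8, 9, 2, 0, 0, 0, 0, 0, 0, 0, 0, 0, 0]

(s=1,f=1) a[fast]=0 → fast++
(s=1,f=2) a[fast]=0 → fast++
(s=1,f=3) a[fast]=0 → fast++
(s=1,f=4) a[fast]=0 → fast++
(s=1,f=5) a[fast]=0 → fast++
(s=1,f=6) a[fast]=8≠0 swap→a[1]=8 → slow++,fast++
(s=2,f=7) a[fast]=0 → fast++
(s=2,f=8) a[fast]=9≠0 swap→a[2]=9 → slow++,fast++
(s=3,f=9) a[fast]=0 → fast++
(s=3,f=10) a[fast]=2≠0 swap→a[3]=2 → slow++,fast++
(s=4,f=11) a[fast]=0 → fast++
(s=4,f=12) a[fast]=0 → fast++
(s=4,f=13) a[fast]=0 → fast++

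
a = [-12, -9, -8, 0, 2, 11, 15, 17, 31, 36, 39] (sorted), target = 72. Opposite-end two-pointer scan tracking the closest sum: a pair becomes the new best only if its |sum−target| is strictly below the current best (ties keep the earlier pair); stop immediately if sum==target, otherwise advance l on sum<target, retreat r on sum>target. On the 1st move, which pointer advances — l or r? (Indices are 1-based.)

l

l=1 r=11: -12+39=27 d=45 *, l++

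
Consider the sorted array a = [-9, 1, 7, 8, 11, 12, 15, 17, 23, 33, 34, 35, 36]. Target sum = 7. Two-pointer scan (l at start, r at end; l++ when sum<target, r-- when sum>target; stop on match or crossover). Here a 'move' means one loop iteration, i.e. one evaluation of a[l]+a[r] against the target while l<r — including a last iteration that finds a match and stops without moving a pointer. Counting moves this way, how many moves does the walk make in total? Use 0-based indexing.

[0,12] -9+36=27 >7 → r--
[0,11] -9+35=26 >7 → r--
[0,10] -9+34=25 >7 → r--
[0,9] -9+33=24 >7 → r--
[0,8] -9+23=14 >7 → r--
[0,7] -9+17=8 >7 → r--
[0,6] -9+15=6 <7 → l++
[1,6] 1+15=16 >7 → r--
[1,5] 1+12=13 >7 → r--
[1,4] 1+11=12 >7 → r--
[1,3] 1+8=9 >7 → r--
[1,2] 1+7=8 >7 → r--

12 moves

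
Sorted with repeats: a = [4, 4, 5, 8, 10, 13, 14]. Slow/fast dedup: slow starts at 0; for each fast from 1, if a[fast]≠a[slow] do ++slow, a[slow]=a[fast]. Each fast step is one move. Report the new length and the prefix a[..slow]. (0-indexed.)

length 6; prefix = [4, 5, 8, 10, 13, 14]

(s=0,f=1) a[fast]=4=a[slow] dup → fast++
(s=0,f=2) a[fast]=5≠a[slow]=4 write a[1]=5 → slow++,fast++
(s=1,f=3) a[fast]=8≠a[slow]=5 write a[2]=8 → slow++,fast++
(s=2,f=4) a[fast]=10≠a[slow]=8 write a[3]=10 → slow++,fast++
(s=3,f=5) a[fast]=13≠a[slow]=10 write a[4]=13 → slow++,fast++
(s=4,f=6) a[fast]=14≠a[slow]=13 write a[5]=14 → slow++,fast++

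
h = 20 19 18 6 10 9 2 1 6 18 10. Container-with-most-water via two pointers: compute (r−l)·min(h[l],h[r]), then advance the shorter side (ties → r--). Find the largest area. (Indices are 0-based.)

l=0 r=10: min(20,10)*10=100 best=100 *, r--
l=0 r=9: min(20,18)*9=162 best=162 *, r--
l=0 r=8: min(20,6)*8=48 best=162, r--
l=0 r=7: min(20,1)*7=7 best=162, r--
l=0 r=6: min(20,2)*6=12 best=162, r--
l=0 r=5: min(20,9)*5=45 best=162, r--
l=0 r=4: min(20,10)*4=40 best=162, r--
l=0 r=3: min(20,6)*3=18 best=162, r--
l=0 r=2: min(20,18)*2=36 best=162, r--
l=0 r=1: min(20,19)*1=19 best=162, r--

max area = 162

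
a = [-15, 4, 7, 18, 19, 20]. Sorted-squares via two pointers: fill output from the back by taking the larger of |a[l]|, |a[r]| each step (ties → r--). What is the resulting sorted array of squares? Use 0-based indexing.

[16, 49, 225, 324, 361, 400]

l=0 r=5: |-15|<=|20| out[5]=400, r--
l=0 r=4: |-15|<=|19| out[4]=361, r--
l=0 r=3: |-15|<=|18| out[3]=324, r--
l=0 r=2: |-15|>|7| out[2]=225, l++
l=1 r=2: |4|<=|7| out[1]=49, r--
l=1 r=1: |4|<=|4| out[0]=16, r--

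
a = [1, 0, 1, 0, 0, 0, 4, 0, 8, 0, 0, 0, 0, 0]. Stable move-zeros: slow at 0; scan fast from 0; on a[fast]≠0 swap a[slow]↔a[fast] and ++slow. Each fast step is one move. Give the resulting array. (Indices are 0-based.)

[1, 1, 4, 8, 0, 0, 0, 0, 0, 0, 0, 0, 0, 0]

slow=0 fast=0: a[fast]=1≠0 swap→a[0]=1, slow++,fast++
slow=1 fast=1: a[fast]=0, fast++
slow=1 fast=2: a[fast]=1≠0 swap→a[1]=1, slow++,fast++
slow=2 fast=3: a[fast]=0, fast++
slow=2 fast=4: a[fast]=0, fast++
slow=2 fast=5: a[fast]=0, fast++
slow=2 fast=6: a[fast]=4≠0 swap→a[2]=4, slow++,fast++
slow=3 fast=7: a[fast]=0, fast++
slow=3 fast=8: a[fast]=8≠0 swap→a[3]=8, slow++,fast++
slow=4 fast=9: a[fast]=0, fast++
slow=4 fast=10: a[fast]=0, fast++
slow=4 fast=11: a[fast]=0, fast++
slow=4 fast=12: a[fast]=0, fast++
slow=4 fast=13: a[fast]=0, fast++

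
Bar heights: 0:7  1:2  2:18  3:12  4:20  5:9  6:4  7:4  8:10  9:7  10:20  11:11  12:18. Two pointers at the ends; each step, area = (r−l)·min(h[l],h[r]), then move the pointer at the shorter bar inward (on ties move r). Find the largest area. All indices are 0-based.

max area = 180

[0,12] min(7,18)*12=84 best=84 * → l++
[1,12] min(2,18)*11=22 best=84 → l++
[2,12] min(18,18)*10=180 best=180 * → r--
[2,11] min(18,11)*9=99 best=180 → r--
[2,10] min(18,20)*8=144 best=180 → l++
[3,10] min(12,20)*7=84 best=180 → l++
[4,10] min(20,20)*6=120 best=180 → r--
[4,9] min(20,7)*5=35 best=180 → r--
[4,8] min(20,10)*4=40 best=180 → r--
[4,7] min(20,4)*3=12 best=180 → r--
[4,6] min(20,4)*2=8 best=180 → r--
[4,5] min(20,9)*1=9 best=180 → r--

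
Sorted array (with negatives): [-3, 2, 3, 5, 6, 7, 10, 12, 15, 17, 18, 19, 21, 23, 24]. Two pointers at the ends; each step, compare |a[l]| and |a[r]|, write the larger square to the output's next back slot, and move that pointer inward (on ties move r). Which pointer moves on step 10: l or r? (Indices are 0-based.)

r

l=0 r=14: |-3|<=|24| out[14]=576, r--
l=0 r=13: |-3|<=|23| out[13]=529, r--
l=0 r=12: |-3|<=|21| out[12]=441, r--
l=0 r=11: |-3|<=|19| out[11]=361, r--
l=0 r=10: |-3|<=|18| out[10]=324, r--
l=0 r=9: |-3|<=|17| out[9]=289, r--
l=0 r=8: |-3|<=|15| out[8]=225, r--
l=0 r=7: |-3|<=|12| out[7]=144, r--
l=0 r=6: |-3|<=|10| out[6]=100, r--
l=0 r=5: |-3|<=|7| out[5]=49, r--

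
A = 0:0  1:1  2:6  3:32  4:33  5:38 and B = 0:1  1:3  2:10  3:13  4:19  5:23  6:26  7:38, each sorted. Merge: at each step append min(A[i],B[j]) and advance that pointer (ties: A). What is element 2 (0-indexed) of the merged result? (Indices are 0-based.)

[i=0,j=0] A[i]=0<=B[j]=1 take 0 → i++
[i=1,j=0] A[i]=1<=B[j]=1 take 1 → i++
[i=2,j=0] A[i]=6>B[j]=1 take 1 → j++
[i=2,j=1] A[i]=6>B[j]=3 take 3 → j++
[i=2,j=2] A[i]=6<=B[j]=10 take 6 → i++
[i=3,j=2] A[i]=32>B[j]=10 take 10 → j++
[i=3,j=3] A[i]=32>B[j]=13 take 13 → j++
[i=3,j=4] A[i]=32>B[j]=19 take 19 → j++
[i=3,j=5] A[i]=32>B[j]=23 take 23 → j++
[i=3,j=6] A[i]=32>B[j]=26 take 26 → j++
[i=3,j=7] A[i]=32<=B[j]=38 take 32 → i++
[i=4,j=7] A[i]=33<=B[j]=38 take 33 → i++
[i=5,j=7] A[i]=38<=B[j]=38 take 38 → i++
[i=6,j=7] A done, take B[j]=38 → j++

merged[2] = 1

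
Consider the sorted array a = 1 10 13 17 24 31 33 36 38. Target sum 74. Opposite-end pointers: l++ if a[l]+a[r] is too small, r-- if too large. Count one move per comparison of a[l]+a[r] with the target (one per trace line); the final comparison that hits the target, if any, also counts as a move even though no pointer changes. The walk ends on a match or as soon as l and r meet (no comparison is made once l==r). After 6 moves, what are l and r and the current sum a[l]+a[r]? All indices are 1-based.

[1,9] 1+38=39 <74 → l++
[2,9] 10+38=48 <74 → l++
[3,9] 13+38=51 <74 → l++
[4,9] 17+38=55 <74 → l++
[5,9] 24+38=62 <74 → l++
[6,9] 31+38=69 <74 → l++

l=7, r=9, sum=71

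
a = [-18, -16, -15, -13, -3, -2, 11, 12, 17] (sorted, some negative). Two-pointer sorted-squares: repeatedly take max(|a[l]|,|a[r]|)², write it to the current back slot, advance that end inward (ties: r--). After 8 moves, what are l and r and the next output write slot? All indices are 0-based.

l=5, r=5, next write slot=0

[0,8] |-18|>|17| out[8]=324 → l++
[1,8] |-16|<=|17| out[7]=289 → r--
[1,7] |-16|>|12| out[6]=256 → l++
[2,7] |-15|>|12| out[5]=225 → l++
[3,7] |-13|>|12| out[4]=169 → l++
[4,7] |-3|<=|12| out[3]=144 → r--
[4,6] |-3|<=|11| out[2]=121 → r--
[4,5] |-3|>|-2| out[1]=9 → l++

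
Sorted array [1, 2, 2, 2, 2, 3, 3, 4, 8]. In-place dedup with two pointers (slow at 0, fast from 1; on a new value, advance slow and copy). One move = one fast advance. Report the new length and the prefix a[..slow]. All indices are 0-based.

(s=0,f=1) a[fast]=2≠a[slow]=1 write a[1]=2 → slow++,fast++
(s=1,f=2) a[fast]=2=a[slow] dup → fast++
(s=1,f=3) a[fast]=2=a[slow] dup → fast++
(s=1,f=4) a[fast]=2=a[slow] dup → fast++
(s=1,f=5) a[fast]=3≠a[slow]=2 write a[2]=3 → slow++,fast++
(s=2,f=6) a[fast]=3=a[slow] dup → fast++
(s=2,f=7) a[fast]=4≠a[slow]=3 write a[3]=4 → slow++,fast++
(s=3,f=8) a[fast]=8≠a[slow]=4 write a[4]=8 → slow++,fast++

length 5; prefix = [1, 2, 3, 4, 8]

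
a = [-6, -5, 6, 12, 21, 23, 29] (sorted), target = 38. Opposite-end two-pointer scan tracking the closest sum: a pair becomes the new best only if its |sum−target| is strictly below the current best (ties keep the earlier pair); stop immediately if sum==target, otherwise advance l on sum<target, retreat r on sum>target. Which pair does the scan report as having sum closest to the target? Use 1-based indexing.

[1,7] -6+29=23 d=15 * → l++
[2,7] -5+29=24 d=14 * → l++
[3,7] 6+29=35 d=3 * → l++
[4,7] 12+29=41 d=3 → r--
[4,6] 12+23=35 d=3 → l++
[5,6] 21+23=44 d=6 → r--

pair (6, 29) with sum 35 (|Δ|=3)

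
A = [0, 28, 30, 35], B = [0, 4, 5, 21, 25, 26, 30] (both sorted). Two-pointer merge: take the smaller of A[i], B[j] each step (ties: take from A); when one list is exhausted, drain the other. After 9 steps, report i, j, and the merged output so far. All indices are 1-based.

[i=1,j=1] A[i]=0<=B[j]=0 take 0 → i++
[i=2,j=1] A[i]=28>B[j]=0 take 0 → j++
[i=2,j=2] A[i]=28>B[j]=4 take 4 → j++
[i=2,j=3] A[i]=28>B[j]=5 take 5 → j++
[i=2,j=4] A[i]=28>B[j]=21 take 21 → j++
[i=2,j=5] A[i]=28>B[j]=25 take 25 → j++
[i=2,j=6] A[i]=28>B[j]=26 take 26 → j++
[i=2,j=7] A[i]=28<=B[j]=30 take 28 → i++
[i=3,j=7] A[i]=30<=B[j]=30 take 30 → i++

i=4, j=7, merged so far=[0, 0, 4, 5, 21, 25, 26, 28, 30]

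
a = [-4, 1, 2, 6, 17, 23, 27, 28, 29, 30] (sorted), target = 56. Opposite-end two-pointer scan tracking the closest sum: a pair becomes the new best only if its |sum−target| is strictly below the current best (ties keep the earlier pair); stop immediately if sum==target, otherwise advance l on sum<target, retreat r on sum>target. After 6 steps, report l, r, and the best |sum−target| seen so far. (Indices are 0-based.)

l=6, r=9, best |Δ|=3

[0,9] -4+30=26 d=30 * → l++
[1,9] 1+30=31 d=25 * → l++
[2,9] 2+30=32 d=24 * → l++
[3,9] 6+30=36 d=20 * → l++
[4,9] 17+30=47 d=9 * → l++
[5,9] 23+30=53 d=3 * → l++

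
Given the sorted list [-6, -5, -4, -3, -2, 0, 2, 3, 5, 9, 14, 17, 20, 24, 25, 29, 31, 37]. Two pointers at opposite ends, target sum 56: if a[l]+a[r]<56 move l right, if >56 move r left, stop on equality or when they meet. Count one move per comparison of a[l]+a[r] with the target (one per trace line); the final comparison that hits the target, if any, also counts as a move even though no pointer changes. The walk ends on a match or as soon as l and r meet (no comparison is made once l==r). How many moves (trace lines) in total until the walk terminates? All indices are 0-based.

[0,17] -6+37=31 <56 → l++
[1,17] -5+37=32 <56 → l++
[2,17] -4+37=33 <56 → l++
[3,17] -3+37=34 <56 → l++
[4,17] -2+37=35 <56 → l++
[5,17] 0+37=37 <56 → l++
[6,17] 2+37=39 <56 → l++
[7,17] 3+37=40 <56 → l++
[8,17] 5+37=42 <56 → l++
[9,17] 9+37=46 <56 → l++
[10,17] 14+37=51 <56 → l++
[11,17] 17+37=54 <56 → l++
[12,17] 20+37=57 >56 → r--
[12,16] 20+31=51 <56 → l++
[13,16] 24+31=55 <56 → l++
[14,16] 25+31=56 → found

16 moves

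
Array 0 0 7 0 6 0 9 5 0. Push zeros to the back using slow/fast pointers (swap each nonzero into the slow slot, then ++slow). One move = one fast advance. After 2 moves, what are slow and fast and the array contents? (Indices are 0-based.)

(s=0,f=0) a[fast]=0 → fast++
(s=0,f=1) a[fast]=0 → fast++

slow=0, fast=2, a=[0, 0, 7, 0, 6, 0, 9, 5, 0]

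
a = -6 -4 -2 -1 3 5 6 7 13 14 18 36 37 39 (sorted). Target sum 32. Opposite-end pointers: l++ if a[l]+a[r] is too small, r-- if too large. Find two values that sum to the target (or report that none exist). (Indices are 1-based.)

(-4, 36)

l=1 r=14: -6+39=33 >32, r--
l=1 r=13: -6+37=31 <32, l++
l=2 r=13: -4+37=33 >32, r--
l=2 r=12: -4+36=32, found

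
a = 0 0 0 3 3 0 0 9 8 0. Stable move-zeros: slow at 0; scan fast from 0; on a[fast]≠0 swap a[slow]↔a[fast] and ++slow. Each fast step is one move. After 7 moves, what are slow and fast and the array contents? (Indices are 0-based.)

(s=0,f=0) a[fast]=0 → fast++
(s=0,f=1) a[fast]=0 → fast++
(s=0,f=2) a[fast]=0 → fast++
(s=0,f=3) a[fast]=3≠0 swap→a[0]=3 → slow++,fast++
(s=1,f=4) a[fast]=3≠0 swap→a[1]=3 → slow++,fast++
(s=2,f=5) a[fast]=0 → fast++
(s=2,f=6) a[fast]=0 → fast++

slow=2, fast=7, a=[3, 3, 0, 0, 0, 0, 0, 9, 8, 0]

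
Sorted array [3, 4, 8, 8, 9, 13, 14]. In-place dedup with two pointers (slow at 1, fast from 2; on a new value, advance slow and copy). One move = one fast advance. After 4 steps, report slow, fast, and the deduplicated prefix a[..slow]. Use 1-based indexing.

slow=4, fast=6, prefix=[3, 4, 8, 9]

(s=1,f=2) a[fast]=4≠a[slow]=3 write a[2]=4 → slow++,fast++
(s=2,f=3) a[fast]=8≠a[slow]=4 write a[3]=8 → slow++,fast++
(s=3,f=4) a[fast]=8=a[slow] dup → fast++
(s=3,f=5) a[fast]=9≠a[slow]=8 write a[4]=9 → slow++,fast++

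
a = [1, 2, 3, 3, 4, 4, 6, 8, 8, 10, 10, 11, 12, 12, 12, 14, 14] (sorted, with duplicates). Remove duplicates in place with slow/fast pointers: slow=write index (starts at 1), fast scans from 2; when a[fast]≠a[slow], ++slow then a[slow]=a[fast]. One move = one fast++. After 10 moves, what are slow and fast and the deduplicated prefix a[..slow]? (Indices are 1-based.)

slow=7, fast=12, prefix=[1, 2, 3, 4, 6, 8, 10]

slow=1 fast=2: a[fast]=2≠a[slow]=1 write a[2]=2, slow++,fast++
slow=2 fast=3: a[fast]=3≠a[slow]=2 write a[3]=3, slow++,fast++
slow=3 fast=4: a[fast]=3=a[slow] dup, fast++
slow=3 fast=5: a[fast]=4≠a[slow]=3 write a[4]=4, slow++,fast++
slow=4 fast=6: a[fast]=4=a[slow] dup, fast++
slow=4 fast=7: a[fast]=6≠a[slow]=4 write a[5]=6, slow++,fast++
slow=5 fast=8: a[fast]=8≠a[slow]=6 write a[6]=8, slow++,fast++
slow=6 fast=9: a[fast]=8=a[slow] dup, fast++
slow=6 fast=10: a[fast]=10≠a[slow]=8 write a[7]=10, slow++,fast++
slow=7 fast=11: a[fast]=10=a[slow] dup, fast++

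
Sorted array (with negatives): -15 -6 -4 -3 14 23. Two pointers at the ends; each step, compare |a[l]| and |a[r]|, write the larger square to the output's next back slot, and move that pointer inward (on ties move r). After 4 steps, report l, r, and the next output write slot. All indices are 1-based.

[1,6] |-15|<=|23| out[6]=529 → r--
[1,5] |-15|>|14| out[5]=225 → l++
[2,5] |-6|<=|14| out[4]=196 → r--
[2,4] |-6|>|-3| out[3]=36 → l++

l=3, r=4, next write slot=2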